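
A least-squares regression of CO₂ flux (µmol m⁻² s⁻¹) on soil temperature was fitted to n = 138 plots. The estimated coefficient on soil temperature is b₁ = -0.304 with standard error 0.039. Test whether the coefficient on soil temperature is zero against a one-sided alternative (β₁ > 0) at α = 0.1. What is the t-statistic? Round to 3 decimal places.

H₀: β₁ = 0 vs H₁: β₁ > 0.
t = (b₁ − β₁⁰)/SE = -0.304 / 0.039 = -7.795.
df = n − 2 = 138 − 2 = 136.
One-sided p ≈ 1.0000, which is ≥ 0.1, so fail to reject H₀.
The data do not give significant evidence that the true slope on soil temperature is positive.

t = -7.795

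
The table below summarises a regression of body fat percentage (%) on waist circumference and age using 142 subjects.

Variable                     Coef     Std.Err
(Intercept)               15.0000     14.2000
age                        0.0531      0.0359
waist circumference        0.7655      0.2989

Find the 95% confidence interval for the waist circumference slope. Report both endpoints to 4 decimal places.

(0.1745, 1.3565)

Read off: b = 0.7655, SE = 0.2989 for waist circumference.
df = n − k − 1 = 142 − 2 − 1 = 139.
t* = t_{0.025, 139} = 1.977178.
Margin = t* × SE = 1.977178 × 0.2989 = 0.590978.
CI: 0.7655 ± 0.590978 → (0.1745, 1.3565).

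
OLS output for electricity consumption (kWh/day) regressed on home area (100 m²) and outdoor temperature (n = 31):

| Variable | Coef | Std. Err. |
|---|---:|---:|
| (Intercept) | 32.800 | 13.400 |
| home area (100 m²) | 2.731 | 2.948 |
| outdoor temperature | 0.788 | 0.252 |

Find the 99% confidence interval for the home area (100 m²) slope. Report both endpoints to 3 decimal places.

(-5.415, 10.877)

Read off: b = 2.731, SE = 2.948 for home area (100 m²).
df = n − k − 1 = 31 − 2 − 1 = 28.
t* = t_{0.005, 28} = 2.763262.
Margin = t* × SE = 2.763262 × 2.948 = 8.14610.
CI: 2.731 ± 8.14610 → (-5.415, 10.877).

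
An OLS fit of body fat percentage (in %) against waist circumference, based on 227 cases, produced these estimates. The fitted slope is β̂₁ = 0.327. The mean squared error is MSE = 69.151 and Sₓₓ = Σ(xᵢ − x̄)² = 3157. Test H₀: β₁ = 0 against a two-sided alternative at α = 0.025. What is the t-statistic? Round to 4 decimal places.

t = 2.2095

SE(β̂₁) = √(MSE/Sₓₓ) = √(69.151/3157) = 0.148.
t = 0.327 / 0.148 = 2.2095.
df = n − 2 = 225.
Two-sided p ≈ 0.0282, which is ≥ 0.025, so fail to reject H₀.
The data do not give significant evidence of an association between waist circumference and body fat percentage.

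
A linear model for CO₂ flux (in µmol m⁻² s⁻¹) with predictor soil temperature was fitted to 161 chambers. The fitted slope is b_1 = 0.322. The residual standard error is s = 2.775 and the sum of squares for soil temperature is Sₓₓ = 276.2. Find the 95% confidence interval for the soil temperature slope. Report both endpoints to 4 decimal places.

(-0.0078, 0.6518)

SE(b_1) = s/√Sₓₓ = 2.775/√276.2 = 0.166975.
df = n − 2 = 159.
t* = t_{0.025, 159} = 1.974996.
Margin = t* × SE = 1.974996 × 0.166975 = 0.329775.
CI: 0.322 ± 0.329775 → (-0.0078, 0.6518).
With 95% confidence, each one-unit increase in soil temperature is associated with a change of between -0.0078 and 0.6518 µmol m⁻² s⁻¹ in CO₂ flux.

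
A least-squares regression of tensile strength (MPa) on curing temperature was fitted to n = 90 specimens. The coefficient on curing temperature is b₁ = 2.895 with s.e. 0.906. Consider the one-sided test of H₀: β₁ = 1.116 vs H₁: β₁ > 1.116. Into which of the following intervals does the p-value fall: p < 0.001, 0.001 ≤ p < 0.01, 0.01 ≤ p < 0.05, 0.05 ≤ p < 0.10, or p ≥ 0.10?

0.01 ≤ p < 0.05

t = (2.895 − 1.116) / 0.906 = 1.964.
df = n − 2 = 90 − 2 = 88.
One-sided p = P(T_{88} > t) ≈ 0.0264.
So 0.01 ≤ p < 0.05.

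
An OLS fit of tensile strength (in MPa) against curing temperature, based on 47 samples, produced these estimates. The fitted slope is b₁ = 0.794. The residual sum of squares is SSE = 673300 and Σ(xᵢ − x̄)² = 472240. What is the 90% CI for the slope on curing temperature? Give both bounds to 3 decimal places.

(0.495, 1.093)

MSE = SSE/(n − 2) = 673300/45 = 14962.2.
SE(b₁) = √(MSE/Sₓₓ) = √(14962.2/472240) = 0.177999.
df = n − 2 = 45.
t* = t_{0.05, 45} = 1.679427.
Margin = t* × SE = 1.679427 × 0.177999 = 0.29894.
CI: 0.794 ± 0.29894 → (0.495, 1.093).
With 90% confidence, each one-unit increase in curing temperature is associated with a change of between 0.495 and 1.093 MPa in tensile strength.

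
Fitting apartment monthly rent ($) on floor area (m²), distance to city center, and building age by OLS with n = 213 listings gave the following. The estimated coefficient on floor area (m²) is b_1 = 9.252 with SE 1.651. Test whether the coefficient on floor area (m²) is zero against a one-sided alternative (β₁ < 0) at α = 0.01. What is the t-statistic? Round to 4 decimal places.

H₀: β₁ = 0 vs H₁: β₁ < 0.
t = (b_1 − β₁⁰)/SE = 9.252 / 1.651 = 5.6039.
df = n − k − 1 = 213 − 3 − 1 = 209.
One-sided p ≈ 1.0000, which is ≥ 0.01, so fail to reject H₀.
The data do not give significant evidence that the true slope on floor area (m²) is negative, holding the other predictors fixed.

t = 5.6039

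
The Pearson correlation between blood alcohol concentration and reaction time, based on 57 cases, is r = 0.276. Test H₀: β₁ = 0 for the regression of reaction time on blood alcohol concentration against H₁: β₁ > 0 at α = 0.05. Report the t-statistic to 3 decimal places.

t = r·√(n − 2)/√(1 − r²) = 0.276·√55/√0.923824 = 2.130.
df = n − 2 = 55.
One-sided p ≈ 0.0188, which is < 0.05, so reject H₀.
There is evidence of a linear association between blood alcohol concentration and reaction time.

t = 2.130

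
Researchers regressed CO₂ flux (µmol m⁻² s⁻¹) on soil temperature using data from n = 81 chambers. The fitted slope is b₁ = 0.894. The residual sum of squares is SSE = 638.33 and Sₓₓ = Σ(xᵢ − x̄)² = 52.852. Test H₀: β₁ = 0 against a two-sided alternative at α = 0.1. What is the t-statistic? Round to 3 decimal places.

t = 2.286

MSE = SSE/(n − 2) = 638.33/79 = 8.08013.
SE(b₁) = √(MSE/Sₓₓ) = √(8.08013/52.852) = 0.391001.
t = 0.894 / 0.391001 = 2.286.
df = n − 2 = 79.
Two-sided p ≈ 0.0249, which is < 0.1, so reject H₀.
There is evidence that soil temperature is associated with CO₂ flux.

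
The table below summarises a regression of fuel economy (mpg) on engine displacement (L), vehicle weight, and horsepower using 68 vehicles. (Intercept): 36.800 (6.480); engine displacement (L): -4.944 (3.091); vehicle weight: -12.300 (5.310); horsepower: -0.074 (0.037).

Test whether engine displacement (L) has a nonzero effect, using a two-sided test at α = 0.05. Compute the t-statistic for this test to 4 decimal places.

Read off: b = -4.944, SE = 3.091 for engine displacement (L).
H₀: β₁ = 0 vs H₁: β₁ ≠ 0.
t = -4.944 / 3.091 = -1.5995.
df = n − k − 1 = 68 − 3 − 1 = 64.
Two-sided p ≈ 0.1146, which is ≥ 0.05, so fail to reject H₀.
The data do not give significant evidence of an association between engine displacement (L) and fuel economy, after adjusting for the other predictors.

t = -1.5995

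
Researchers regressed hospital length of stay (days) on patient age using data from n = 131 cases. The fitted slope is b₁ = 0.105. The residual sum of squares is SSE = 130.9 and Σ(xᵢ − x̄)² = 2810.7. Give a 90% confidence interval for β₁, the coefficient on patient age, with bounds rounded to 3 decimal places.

MSE = SSE/(n − 2) = 130.9/129 = 1.01473.
SE(b₁) = √(MSE/Sₓₓ) = √(1.01473/2810.7) = 0.0190006.
df = n − 2 = 129.
t* = t_{0.05, 129} = 1.656752.
Margin = t* × SE = 1.656752 × 0.0190006 = 0.03148.
CI: 0.105 ± 0.03148 → (0.074, 0.136).
With 90% confidence, each one-unit increase in patient age is associated with a change of between 0.074 and 0.136 days in hospital length of stay.

(0.074, 0.136)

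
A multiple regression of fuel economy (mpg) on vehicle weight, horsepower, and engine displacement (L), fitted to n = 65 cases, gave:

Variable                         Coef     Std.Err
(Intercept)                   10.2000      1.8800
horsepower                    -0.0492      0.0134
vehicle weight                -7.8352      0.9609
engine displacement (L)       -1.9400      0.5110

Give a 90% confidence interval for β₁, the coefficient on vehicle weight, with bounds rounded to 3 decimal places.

Read off: b = -7.8352, SE = 0.9609 for vehicle weight.
df = n − k − 1 = 65 − 3 − 1 = 61.
t* = t_{0.05, 61} = 1.670219.
Margin = t* × SE = 1.670219 × 0.9609 = 1.60491.
CI: -7.8352 ± 1.60491 → (-9.440, -6.230).

(-9.440, -6.230)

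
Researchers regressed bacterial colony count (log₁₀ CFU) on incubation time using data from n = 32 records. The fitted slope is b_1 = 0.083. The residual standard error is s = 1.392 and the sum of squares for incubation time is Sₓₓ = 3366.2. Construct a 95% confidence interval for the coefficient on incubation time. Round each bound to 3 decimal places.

SE(b_1) = s/√Sₓₓ = 1.392/√3366.2 = 0.0239922.
df = n − 2 = 30.
t* = t_{0.025, 30} = 2.042272.
Margin = t* × SE = 2.042272 × 0.0239922 = 0.04900.
CI: 0.083 ± 0.04900 → (0.034, 0.132).
With 95% confidence, each one-unit increase in incubation time is associated with a change of between 0.034 and 0.132 log₁₀ CFU in bacterial colony count.

(0.034, 0.132)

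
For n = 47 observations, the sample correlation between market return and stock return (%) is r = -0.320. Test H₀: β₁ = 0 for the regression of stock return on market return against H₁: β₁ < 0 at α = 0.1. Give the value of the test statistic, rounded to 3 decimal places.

t = -2.266

t = r·√(n − 2)/√(1 − r²) = -0.320·√45/√0.8976 = -2.266.
df = n − 2 = 45.
One-sided p ≈ 0.0142, which is < 0.1, so reject H₀.
There is evidence of a linear association between market return and stock return.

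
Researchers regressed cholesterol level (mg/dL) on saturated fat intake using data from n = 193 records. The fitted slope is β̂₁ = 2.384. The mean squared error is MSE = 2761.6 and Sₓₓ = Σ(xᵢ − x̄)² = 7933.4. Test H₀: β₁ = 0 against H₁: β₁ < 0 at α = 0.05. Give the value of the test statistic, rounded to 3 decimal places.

t = 4.041

SE(β̂₁) = √(MSE/Sₓₓ) = √(2761.6/7933.4) = 0.589998.
t = 2.384 / 0.589998 = 4.041.
df = n − 2 = 191.
One-sided p ≈ 1.0000, which is ≥ 0.05, so fail to reject H₀.
The data do not give significant evidence that the true slope on saturated fat intake is negative.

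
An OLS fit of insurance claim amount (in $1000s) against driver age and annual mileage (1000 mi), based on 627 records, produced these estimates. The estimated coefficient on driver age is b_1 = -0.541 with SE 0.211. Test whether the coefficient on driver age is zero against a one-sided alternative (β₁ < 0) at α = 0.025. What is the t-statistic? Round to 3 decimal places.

t = -2.564

H₀: β₁ = 0 vs H₁: β₁ < 0.
t = (b_1 − β₁⁰)/SE = -0.541 / 0.211 = -2.564.
df = n − k − 1 = 627 − 2 − 1 = 624.
One-sided p ≈ 0.0053, which is < 0.025, so reject H₀.
There is evidence that the true slope on driver age is negative, holding the other predictors fixed.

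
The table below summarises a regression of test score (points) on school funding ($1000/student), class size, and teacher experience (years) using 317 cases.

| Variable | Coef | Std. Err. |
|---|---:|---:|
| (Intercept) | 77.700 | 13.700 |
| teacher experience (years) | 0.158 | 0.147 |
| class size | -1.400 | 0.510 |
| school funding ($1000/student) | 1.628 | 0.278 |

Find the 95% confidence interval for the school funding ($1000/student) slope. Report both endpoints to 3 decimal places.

(1.081, 2.175)

Read off: b = 1.628, SE = 0.278 for school funding ($1000/student).
df = n − k − 1 = 317 − 3 − 1 = 313.
t* = t_{0.025, 313} = 1.967572.
Margin = t* × SE = 1.967572 × 0.278 = 0.54699.
CI: 1.628 ± 0.54699 → (1.081, 2.175).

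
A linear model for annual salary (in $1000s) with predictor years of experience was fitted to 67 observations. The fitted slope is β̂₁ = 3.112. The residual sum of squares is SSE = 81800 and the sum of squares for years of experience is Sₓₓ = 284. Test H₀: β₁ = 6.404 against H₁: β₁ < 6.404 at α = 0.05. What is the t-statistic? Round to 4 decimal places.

t = -1.5639

MSE = SSE/(n − 2) = 81800/65 = 1258.46.
SE(β̂₁) = √(MSE/Sₓₓ) = √(1258.46/284) = 2.10504.
t = (3.112 − 6.404) / 2.10504 = -1.5639.
df = n − 2 = 65.
One-sided p ≈ 0.0614, which is ≥ 0.05, so fail to reject H₀.
The data do not give significant evidence that the true slope on years of experience is below 6.404 $1000s per unit.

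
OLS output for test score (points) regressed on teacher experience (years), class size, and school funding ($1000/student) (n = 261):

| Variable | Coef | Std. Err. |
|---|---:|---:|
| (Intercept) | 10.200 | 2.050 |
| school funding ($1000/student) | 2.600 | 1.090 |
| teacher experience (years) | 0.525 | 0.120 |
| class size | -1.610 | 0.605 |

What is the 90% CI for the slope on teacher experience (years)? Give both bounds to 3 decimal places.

(0.327, 0.723)

Read off: b = 0.525, SE = 0.120 for teacher experience (years).
df = n − k − 1 = 261 − 3 − 1 = 257.
t* = t_{0.05, 257} = 1.650804.
Margin = t* × SE = 1.650804 × 0.120 = 0.19810.
CI: 0.525 ± 0.19810 → (0.327, 0.723).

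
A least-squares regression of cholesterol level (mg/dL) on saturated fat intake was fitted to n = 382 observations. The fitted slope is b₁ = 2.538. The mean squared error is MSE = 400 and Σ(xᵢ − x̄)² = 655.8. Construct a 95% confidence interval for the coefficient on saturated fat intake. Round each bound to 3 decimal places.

SE(b₁) = √(MSE/Sₓₓ) = √(400/655.8) = 0.780988.
df = n − 2 = 380.
t* = t_{0.025, 380} = 1.966226.
Margin = t* × SE = 1.966226 × 0.780988 = 1.53560.
CI: 2.538 ± 1.53560 → (1.002, 4.074).
With 95% confidence, each one-unit increase in saturated fat intake is associated with a change of between 1.002 and 4.074 mg/dL in cholesterol level.

(1.002, 4.074)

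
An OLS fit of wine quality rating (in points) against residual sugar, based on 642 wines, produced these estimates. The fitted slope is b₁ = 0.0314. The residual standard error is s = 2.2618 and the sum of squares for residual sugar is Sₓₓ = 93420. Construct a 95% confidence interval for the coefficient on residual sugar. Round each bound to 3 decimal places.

SE(b₁) = s/√Sₓₓ = 2.2618/√93420 = 0.00740004.
df = n − 2 = 640.
t* = t_{0.025, 640} = 1.963678.
Margin = t* × SE = 1.963678 × 0.00740004 = 0.01453.
CI: 0.0314 ± 0.01453 → (0.017, 0.046).
With 95% confidence, each one-unit increase in residual sugar is associated with a change of between 0.017 and 0.046 points in wine quality rating.

(0.017, 0.046)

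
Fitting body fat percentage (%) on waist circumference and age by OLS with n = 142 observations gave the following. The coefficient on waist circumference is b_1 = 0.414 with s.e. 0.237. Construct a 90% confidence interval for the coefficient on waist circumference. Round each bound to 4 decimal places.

df = n − k − 1 = 142 − 2 − 1 = 139.
t* = t_{0.05, 139} = 1.65589.
Margin = t* × SE = 1.65589 × 0.237 = 0.392446.
CI: 0.414 ± 0.392446 → (0.0216, 0.8064).
With 90% confidence, each one-unit increase in waist circumference is associated with a change of between 0.0216 and 0.8064 % in body fat percentage, holding the other predictors fixed.

(0.0216, 0.8064)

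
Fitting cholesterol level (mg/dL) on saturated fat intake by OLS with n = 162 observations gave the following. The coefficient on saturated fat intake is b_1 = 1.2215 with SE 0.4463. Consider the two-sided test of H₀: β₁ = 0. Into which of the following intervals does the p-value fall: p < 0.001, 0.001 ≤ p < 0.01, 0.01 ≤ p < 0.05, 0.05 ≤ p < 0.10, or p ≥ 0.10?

0.001 ≤ p < 0.01

t = 1.2215 / 0.4463 = 2.737.
df = n − 2 = 162 − 2 = 160.
Two-sided p = 2·P(T_{160} > |t|) ≈ 0.0069.
So 0.001 ≤ p < 0.01.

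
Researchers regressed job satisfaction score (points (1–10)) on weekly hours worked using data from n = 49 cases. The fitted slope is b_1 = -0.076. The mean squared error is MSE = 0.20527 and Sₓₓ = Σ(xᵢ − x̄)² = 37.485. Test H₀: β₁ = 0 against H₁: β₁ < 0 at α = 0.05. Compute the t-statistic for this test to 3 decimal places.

SE(b_1) = √(MSE/Sₓₓ) = √(0.20527/37.485) = 0.0740004.
t = -0.076 / 0.0740004 = -1.027.
df = n − 2 = 47.
One-sided p ≈ 0.1548, which is ≥ 0.05, so fail to reject H₀.
The data do not give significant evidence that the true slope on weekly hours worked is negative.

t = -1.027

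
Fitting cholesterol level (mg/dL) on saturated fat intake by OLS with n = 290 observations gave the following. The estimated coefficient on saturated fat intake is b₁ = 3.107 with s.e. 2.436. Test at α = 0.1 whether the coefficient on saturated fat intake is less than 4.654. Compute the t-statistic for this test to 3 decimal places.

t = -0.635

H₀: β₁ = 4.654 vs H₁: β₁ < 4.654.
t = (b₁ − β₁⁰)/SE = (3.107 − 4.654) / 2.436 = -0.635.
df = n − 2 = 290 − 2 = 288.
One-sided p ≈ 0.2629, which is ≥ 0.1, so fail to reject H₀.
The data do not give significant evidence that the true slope on saturated fat intake is below 4.654 mg/dL per unit.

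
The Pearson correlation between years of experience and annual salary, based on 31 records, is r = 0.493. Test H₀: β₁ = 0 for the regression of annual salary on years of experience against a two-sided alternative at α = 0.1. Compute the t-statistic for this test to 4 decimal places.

t = r·√(n − 2)/√(1 − r²) = 0.493·√29/√0.756951 = 3.0515.
df = n − 2 = 29.
Two-sided p ≈ 0.0048, which is < 0.1, so reject H₀.
There is evidence of a linear association between years of experience and annual salary.

t = 3.0515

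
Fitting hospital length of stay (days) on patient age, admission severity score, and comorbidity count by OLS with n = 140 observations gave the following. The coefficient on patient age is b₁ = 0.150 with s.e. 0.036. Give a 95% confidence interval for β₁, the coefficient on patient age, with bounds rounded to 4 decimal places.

df = n − k − 1 = 140 − 3 − 1 = 136.
t* = t_{0.025, 136} = 1.977561.
Margin = t* × SE = 1.977561 × 0.036 = 0.071192.
CI: 0.150 ± 0.071192 → (0.0788, 0.2212).
With 95% confidence, each one-unit increase in patient age is associated with a change of between 0.0788 and 0.2212 days in hospital length of stay, holding the other predictors fixed.

(0.0788, 0.2212)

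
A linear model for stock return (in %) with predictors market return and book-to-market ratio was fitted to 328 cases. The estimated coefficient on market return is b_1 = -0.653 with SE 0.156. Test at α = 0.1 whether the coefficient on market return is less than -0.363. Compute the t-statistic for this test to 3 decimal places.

H₀: β₁ = -0.363 vs H₁: β₁ < -0.363.
t = (b_1 − β₁⁰)/SE = (-0.653 − (-0.363)) / 0.156 = -1.859.
df = n − k − 1 = 328 − 2 − 1 = 325.
One-sided p ≈ 0.0320, which is < 0.1, so reject H₀.
There is evidence that the true slope on market return is below -0.363 % per unit, holding the other predictors fixed.

t = -1.859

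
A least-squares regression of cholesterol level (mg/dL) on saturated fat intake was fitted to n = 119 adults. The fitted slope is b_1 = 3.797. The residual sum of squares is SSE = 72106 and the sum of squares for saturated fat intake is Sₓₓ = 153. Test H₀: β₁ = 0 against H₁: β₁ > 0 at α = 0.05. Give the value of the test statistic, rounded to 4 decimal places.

MSE = SSE/(n − 2) = 72106/117 = 616.291.
SE(b_1) = √(MSE/Sₓₓ) = √(616.291/153) = 2.007.
t = 3.797 / 2.007 = 1.8919.
df = n − 2 = 117.
One-sided p ≈ 0.0305, which is < 0.05, so reject H₀.
There is evidence that the true slope on saturated fat intake is positive.

t = 1.8919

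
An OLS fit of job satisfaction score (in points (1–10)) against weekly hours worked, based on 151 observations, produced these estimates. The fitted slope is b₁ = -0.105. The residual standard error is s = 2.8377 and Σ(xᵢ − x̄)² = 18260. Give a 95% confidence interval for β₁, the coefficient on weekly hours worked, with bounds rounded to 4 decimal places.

SE(b₁) = s/√Sₓₓ = 2.8377/√18260 = 0.0209998.
df = n − 2 = 149.
t* = t_{0.025, 149} = 1.976013.
Margin = t* × SE = 1.976013 × 0.0209998 = 0.041496.
CI: -0.105 ± 0.041496 → (-0.1465, -0.0635).
With 95% confidence, each one-unit increase in weekly hours worked is associated with a change of between -0.1465 and -0.0635 points (1–10) in job satisfaction score.

(-0.1465, -0.0635)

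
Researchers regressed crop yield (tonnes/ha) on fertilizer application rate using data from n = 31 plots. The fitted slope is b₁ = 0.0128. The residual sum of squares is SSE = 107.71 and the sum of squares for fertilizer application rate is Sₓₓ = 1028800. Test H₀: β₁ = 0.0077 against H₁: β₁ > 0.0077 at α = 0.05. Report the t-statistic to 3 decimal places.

MSE = SSE/(n − 2) = 107.71/29 = 3.71414.
SE(b₁) = √(MSE/Sₓₓ) = √(3.71414/1028800) = 0.00190004.
t = (0.0128 − 0.0077) / 0.00190004 = 2.684.
df = n − 2 = 29.
One-sided p ≈ 0.0059, which is < 0.05, so reject H₀.
There is evidence that the true slope on fertilizer application rate exceeds 0.0077 tonnes/ha per unit.

t = 2.684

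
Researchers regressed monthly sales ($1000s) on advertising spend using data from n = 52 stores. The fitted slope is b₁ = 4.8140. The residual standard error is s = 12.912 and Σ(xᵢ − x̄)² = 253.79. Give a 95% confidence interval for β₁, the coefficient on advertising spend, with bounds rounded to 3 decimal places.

SE(b₁) = s/√Sₓₓ = 12.912/√253.79 = 0.810506.
df = n − 2 = 50.
t* = t_{0.025, 50} = 2.008559.
Margin = t* × SE = 2.008559 × 0.810506 = 1.62795.
CI: 4.8140 ± 1.62795 → (3.186, 6.442).
With 95% confidence, each one-unit increase in advertising spend is associated with a change of between 3.186 and 6.442 $1000s in monthly sales.

(3.186, 6.442)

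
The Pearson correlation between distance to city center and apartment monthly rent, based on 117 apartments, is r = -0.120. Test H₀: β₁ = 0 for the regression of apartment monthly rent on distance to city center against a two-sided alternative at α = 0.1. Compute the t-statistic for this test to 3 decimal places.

t = r·√(n − 2)/√(1 − r²) = -0.120·√115/√0.9856 = -1.296.
df = n − 2 = 115.
Two-sided p ≈ 0.1975, which is ≥ 0.1, so fail to reject H₀.
The data do not give significant evidence of a linear association between distance to city center and apartment monthly rent.

t = -1.296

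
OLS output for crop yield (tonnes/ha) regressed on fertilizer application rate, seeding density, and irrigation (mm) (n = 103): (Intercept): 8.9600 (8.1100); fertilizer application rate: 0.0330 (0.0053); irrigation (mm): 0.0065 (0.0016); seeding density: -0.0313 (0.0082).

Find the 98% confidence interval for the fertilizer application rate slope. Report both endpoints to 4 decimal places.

Read off: b = 0.0330, SE = 0.0053 for fertilizer application rate.
df = n − k − 1 = 103 − 3 − 1 = 99.
t* = t_{0.01, 99} = 2.364606.
Margin = t* × SE = 2.364606 × 0.0053 = 0.012532.
CI: 0.0330 ± 0.012532 → (0.0205, 0.0455).

(0.0205, 0.0455)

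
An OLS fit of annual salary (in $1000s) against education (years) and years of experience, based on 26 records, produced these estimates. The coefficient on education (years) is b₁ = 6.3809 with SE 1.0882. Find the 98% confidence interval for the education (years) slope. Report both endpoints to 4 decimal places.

df = n − k − 1 = 26 − 2 − 1 = 23.
t* = t_{0.01, 23} = 2.499867.
Margin = t* × SE = 2.499867 × 1.0882 = 2.720355.
CI: 6.3809 ± 2.720355 → (3.6605, 9.1013).
With 98% confidence, each one-unit increase in education (years) is associated with a change of between 3.6605 and 9.1013 $1000s in annual salary, holding the other predictors fixed.

(3.6605, 9.1013)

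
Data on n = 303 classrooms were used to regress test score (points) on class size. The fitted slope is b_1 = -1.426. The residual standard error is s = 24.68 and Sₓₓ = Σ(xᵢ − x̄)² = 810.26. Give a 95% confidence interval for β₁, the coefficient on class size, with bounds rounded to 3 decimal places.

SE(b_1) = s/√Sₓₓ = 24.68/√810.26 = 0.867028.
df = n − 2 = 301.
t* = t_{0.025, 301} = 1.967877.
Margin = t* × SE = 1.967877 × 0.867028 = 1.70620.
CI: -1.426 ± 1.70620 → (-3.132, 0.280).
With 95% confidence, each one-unit increase in class size is associated with a change of between -3.132 and 0.280 points in test score.

(-3.132, 0.280)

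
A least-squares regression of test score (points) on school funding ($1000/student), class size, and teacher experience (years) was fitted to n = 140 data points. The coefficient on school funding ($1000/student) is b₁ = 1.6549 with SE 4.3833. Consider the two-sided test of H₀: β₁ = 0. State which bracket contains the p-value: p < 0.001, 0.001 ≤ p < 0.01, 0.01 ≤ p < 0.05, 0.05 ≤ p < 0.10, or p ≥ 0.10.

t = 1.6549 / 4.3833 = 0.378.
df = n − k − 1 = 140 − 3 − 1 = 136.
Two-sided p = 2·P(T_{136} > |t|) ≈ 0.7064.
So p ≥ 0.10.

p ≥ 0.10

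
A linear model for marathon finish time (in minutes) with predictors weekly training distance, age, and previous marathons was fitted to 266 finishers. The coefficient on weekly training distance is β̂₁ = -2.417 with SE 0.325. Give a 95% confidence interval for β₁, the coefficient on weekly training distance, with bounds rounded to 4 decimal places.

(-3.0569, -1.7771)

df = n − k − 1 = 266 − 3 − 1 = 262.
t* = t_{0.025, 262} = 1.96906.
Margin = t* × SE = 1.96906 × 0.325 = 0.639944.
CI: -2.417 ± 0.639944 → (-3.0569, -1.7771).
With 95% confidence, each one-unit increase in weekly training distance is associated with a change of between -3.0569 and -1.7771 minutes in marathon finish time, holding the other predictors fixed.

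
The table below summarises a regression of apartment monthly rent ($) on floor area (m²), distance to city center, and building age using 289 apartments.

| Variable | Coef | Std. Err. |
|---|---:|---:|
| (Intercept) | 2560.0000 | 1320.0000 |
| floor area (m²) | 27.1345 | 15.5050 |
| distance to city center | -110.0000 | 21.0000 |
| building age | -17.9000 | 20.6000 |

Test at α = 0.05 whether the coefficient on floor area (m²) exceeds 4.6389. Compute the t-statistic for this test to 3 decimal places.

Read off: b = 27.1345, SE = 15.5050 for floor area (m²).
H₀: β₁ = 4.6389 vs H₁: β₁ > 4.6389.
t = (27.1345 − 4.6389) / 15.5050 = 1.451.
df = n − k − 1 = 289 − 3 − 1 = 285.
One-sided p ≈ 0.0740, which is ≥ 0.05, so fail to reject H₀.
The data do not give significant evidence that the true slope on floor area (m²) exceeds 4.6389 $ per unit, holding the other predictors fixed.

t = 1.451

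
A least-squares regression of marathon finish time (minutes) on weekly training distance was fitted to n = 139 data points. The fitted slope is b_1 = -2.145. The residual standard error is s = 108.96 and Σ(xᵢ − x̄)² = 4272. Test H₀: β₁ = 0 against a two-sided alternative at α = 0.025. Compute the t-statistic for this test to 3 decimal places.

t = -1.287

SE(b_1) = s/√Sₓₓ = 108.96/√4272 = 1.66706.
t = -2.145 / 1.66706 = -1.287.
df = n − 2 = 137.
Two-sided p ≈ 0.2004, which is ≥ 0.025, so fail to reject H₀.
The data do not give significant evidence of an association between weekly training distance and marathon finish time.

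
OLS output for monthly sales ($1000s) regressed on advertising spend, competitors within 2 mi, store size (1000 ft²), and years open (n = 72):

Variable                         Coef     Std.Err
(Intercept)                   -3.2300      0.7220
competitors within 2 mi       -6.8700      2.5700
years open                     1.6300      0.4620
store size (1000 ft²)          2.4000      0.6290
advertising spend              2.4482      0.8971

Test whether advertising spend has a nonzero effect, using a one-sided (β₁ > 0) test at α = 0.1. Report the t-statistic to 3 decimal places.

Read off: b = 2.4482, SE = 0.8971 for advertising spend.
H₀: β₁ = 0 vs H₁: β₁ > 0.
t = 2.4482 / 0.8971 = 2.729.
df = n − k − 1 = 72 − 4 − 1 = 67.
One-sided p ≈ 0.0041, which is < 0.1, so reject H₀.
There is evidence that the true slope on advertising spend is positive, holding the other predictors fixed.

t = 2.729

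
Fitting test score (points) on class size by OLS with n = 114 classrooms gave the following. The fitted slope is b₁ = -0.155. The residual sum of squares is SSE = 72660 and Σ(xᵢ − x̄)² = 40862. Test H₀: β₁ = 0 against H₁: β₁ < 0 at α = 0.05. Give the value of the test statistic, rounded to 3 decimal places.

MSE = SSE/(n − 2) = 72660/112 = 648.75.
SE(b₁) = √(MSE/Sₓₓ) = √(648.75/40862) = 0.126002.
t = -0.155 / 0.126002 = -1.230.
df = n − 2 = 112.
One-sided p ≈ 0.1106, which is ≥ 0.05, so fail to reject H₀.
The data do not give significant evidence that the true slope on class size is negative.

t = -1.230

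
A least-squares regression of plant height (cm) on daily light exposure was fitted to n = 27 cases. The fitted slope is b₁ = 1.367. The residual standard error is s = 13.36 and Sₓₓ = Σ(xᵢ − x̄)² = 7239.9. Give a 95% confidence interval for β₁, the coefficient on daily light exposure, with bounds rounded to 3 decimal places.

(1.044, 1.690)

SE(b₁) = s/√Sₓₓ = 13.36/√7239.9 = 0.157015.
df = n − 2 = 25.
t* = t_{0.025, 25} = 2.059539.
Margin = t* × SE = 2.059539 × 0.157015 = 0.32338.
CI: 1.367 ± 0.32338 → (1.044, 1.690).
With 95% confidence, each one-unit increase in daily light exposure is associated with a change of between 1.044 and 1.690 cm in plant height.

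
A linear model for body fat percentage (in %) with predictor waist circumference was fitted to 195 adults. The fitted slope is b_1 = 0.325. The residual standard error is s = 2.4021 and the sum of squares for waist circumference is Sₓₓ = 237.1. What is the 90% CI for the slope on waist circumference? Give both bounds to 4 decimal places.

(0.0672, 0.5828)

SE(b_1) = s/√Sₓₓ = 2.4021/√237.1 = 0.156.
df = n − 2 = 193.
t* = t_{0.05, 193} = 1.652787.
Margin = t* × SE = 1.652787 × 0.156 = 0.257835.
CI: 0.325 ± 0.257835 → (0.0672, 0.5828).
With 90% confidence, each one-unit increase in waist circumference is associated with a change of between 0.0672 and 0.5828 % in body fat percentage.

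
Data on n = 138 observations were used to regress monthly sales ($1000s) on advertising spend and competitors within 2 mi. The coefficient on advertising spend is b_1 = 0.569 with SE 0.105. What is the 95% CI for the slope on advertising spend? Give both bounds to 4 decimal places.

df = n − k − 1 = 138 − 2 − 1 = 135.
t* = t_{0.025, 135} = 1.977692.
Margin = t* × SE = 1.977692 × 0.105 = 0.207658.
CI: 0.569 ± 0.207658 → (0.3613, 0.7767).
With 95% confidence, each one-unit increase in advertising spend is associated with a change of between 0.3613 and 0.7767 $1000s in monthly sales, holding the other predictors fixed.

(0.3613, 0.7767)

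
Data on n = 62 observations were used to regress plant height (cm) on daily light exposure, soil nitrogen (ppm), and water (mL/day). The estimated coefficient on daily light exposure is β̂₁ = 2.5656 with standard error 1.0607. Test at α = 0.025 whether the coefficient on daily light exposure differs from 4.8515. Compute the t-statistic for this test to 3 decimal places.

t = -2.155

H₀: β₁ = 4.8515 vs H₁: β₁ ≠ 4.8515.
t = (β̂₁ − β₁⁰)/SE = (2.5656 − 4.8515) / 1.0607 = -2.155.
df = n − k − 1 = 62 − 3 − 1 = 58.
Two-sided p ≈ 0.0353, which is ≥ 0.025, so fail to reject H₀.
The data are consistent with a true slope of 4.8515 cm per unit of daily light exposure, holding the other predictors fixed.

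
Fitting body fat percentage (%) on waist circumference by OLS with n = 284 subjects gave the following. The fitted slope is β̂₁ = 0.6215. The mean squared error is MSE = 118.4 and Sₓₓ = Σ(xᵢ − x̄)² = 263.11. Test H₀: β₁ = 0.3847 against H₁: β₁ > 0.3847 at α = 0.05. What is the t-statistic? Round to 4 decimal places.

SE(β̂₁) = √(MSE/Sₓₓ) = √(118.4/263.11) = 0.670822.
t = (0.6215 − 0.3847) / 0.670822 = 0.3530.
df = n − 2 = 282.
One-sided p ≈ 0.3622, which is ≥ 0.05, so fail to reject H₀.
The data do not give significant evidence that the true slope on waist circumference exceeds 0.3847 % per unit.

t = 0.3530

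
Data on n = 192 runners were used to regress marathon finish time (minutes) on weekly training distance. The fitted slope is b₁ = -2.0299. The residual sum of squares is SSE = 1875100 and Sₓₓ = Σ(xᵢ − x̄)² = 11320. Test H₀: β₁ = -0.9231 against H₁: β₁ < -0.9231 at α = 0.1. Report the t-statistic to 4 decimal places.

t = -1.1854

MSE = SSE/(n − 2) = 1875100/190 = 9868.95.
SE(b₁) = √(MSE/Sₓₓ) = √(9868.95/11320) = 0.93371.
t = (-2.0299 − (-0.9231)) / 0.93371 = -1.1854.
df = n − 2 = 190.
One-sided p ≈ 0.1187, which is ≥ 0.1, so fail to reject H₀.
The data do not give significant evidence that the true slope on weekly training distance is below -0.9231 minutes per unit.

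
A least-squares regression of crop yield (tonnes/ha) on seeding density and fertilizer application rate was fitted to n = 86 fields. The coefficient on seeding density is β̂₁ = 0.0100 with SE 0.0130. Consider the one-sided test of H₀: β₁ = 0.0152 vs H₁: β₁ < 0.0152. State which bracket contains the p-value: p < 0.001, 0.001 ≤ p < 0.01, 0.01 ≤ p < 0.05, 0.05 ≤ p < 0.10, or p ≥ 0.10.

t = (0.0100 − 0.0152) / 0.0130 = -0.400.
df = n − k − 1 = 86 − 2 − 1 = 83.
One-sided p = P(T_{83} < t) ≈ 0.3451.
So p ≥ 0.10.

p ≥ 0.10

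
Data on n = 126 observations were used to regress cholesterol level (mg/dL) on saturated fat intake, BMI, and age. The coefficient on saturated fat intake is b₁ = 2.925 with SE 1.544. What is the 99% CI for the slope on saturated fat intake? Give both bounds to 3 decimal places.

(-1.115, 6.965)

df = n − k − 1 = 126 − 3 − 1 = 122.
t* = t_{0.005, 122} = 2.616729.
Margin = t* × SE = 2.616729 × 1.544 = 4.04023.
CI: 2.925 ± 4.04023 → (-1.115, 6.965).
With 99% confidence, each one-unit increase in saturated fat intake is associated with a change of between -1.115 and 6.965 mg/dL in cholesterol level, holding the other predictors fixed.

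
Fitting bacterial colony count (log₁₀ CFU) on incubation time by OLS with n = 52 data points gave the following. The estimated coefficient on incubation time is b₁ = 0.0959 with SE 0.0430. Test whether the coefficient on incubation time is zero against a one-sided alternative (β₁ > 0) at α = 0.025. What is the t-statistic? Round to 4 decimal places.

t = 2.2302

H₀: β₁ = 0 vs H₁: β₁ > 0.
t = (b₁ − β₁⁰)/SE = 0.0959 / 0.0430 = 2.2302.
df = n − 2 = 52 − 2 = 50.
One-sided p ≈ 0.0151, which is < 0.025, so reject H₀.
There is evidence that the true slope on incubation time is positive.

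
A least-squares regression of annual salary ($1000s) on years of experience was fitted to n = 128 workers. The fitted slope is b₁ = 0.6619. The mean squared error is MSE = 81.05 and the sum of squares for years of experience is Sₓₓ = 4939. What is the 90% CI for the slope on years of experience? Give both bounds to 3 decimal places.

(0.450, 0.874)

SE(b₁) = √(MSE/Sₓₓ) = √(81.05/4939) = 0.128102.
df = n − 2 = 126.
t* = t_{0.05, 126} = 1.657037.
Margin = t* × SE = 1.657037 × 0.128102 = 0.21227.
CI: 0.6619 ± 0.21227 → (0.450, 0.874).
With 90% confidence, each one-unit increase in years of experience is associated with a change of between 0.450 and 0.874 $1000s in annual salary.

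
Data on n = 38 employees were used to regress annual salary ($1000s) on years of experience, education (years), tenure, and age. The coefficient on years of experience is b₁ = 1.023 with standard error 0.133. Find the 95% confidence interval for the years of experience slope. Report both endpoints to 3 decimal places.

df = n − k − 1 = 38 − 4 − 1 = 33.
t* = t_{0.025, 33} = 2.034515.
Margin = t* × SE = 2.034515 × 0.133 = 0.27059.
CI: 1.023 ± 0.27059 → (0.752, 1.294).
With 95% confidence, each one-unit increase in years of experience is associated with a change of between 0.752 and 1.294 $1000s in annual salary, holding the other predictors fixed.

(0.752, 1.294)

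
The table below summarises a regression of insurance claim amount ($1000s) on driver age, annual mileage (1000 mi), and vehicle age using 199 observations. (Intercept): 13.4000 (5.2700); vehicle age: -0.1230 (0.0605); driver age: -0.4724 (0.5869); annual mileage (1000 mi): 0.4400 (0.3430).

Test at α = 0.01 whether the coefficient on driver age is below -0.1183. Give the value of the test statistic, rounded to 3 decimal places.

t = -0.603

Read off: b = -0.4724, SE = 0.5869 for driver age.
H₀: β₁ = -0.1183 vs H₁: β₁ < -0.1183.
t = (-0.4724 − (-0.1183)) / 0.5869 = -0.603.
df = n − k − 1 = 199 − 3 − 1 = 195.
One-sided p ≈ 0.2735, which is ≥ 0.01, so fail to reject H₀.
The data do not give significant evidence that the true slope on driver age is below -0.1183 $1000s per unit, holding the other predictors fixed.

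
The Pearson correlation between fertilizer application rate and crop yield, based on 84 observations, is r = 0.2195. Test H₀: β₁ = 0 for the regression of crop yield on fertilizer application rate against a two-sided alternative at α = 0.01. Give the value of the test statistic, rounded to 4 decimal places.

t = 2.0373

t = r·√(n − 2)/√(1 − r²) = 0.2195·√82/√0.95182 = 2.0373.
df = n − 2 = 82.
Two-sided p ≈ 0.0448, which is ≥ 0.01, so fail to reject H₀.
The data do not give significant evidence of a linear association between fertilizer application rate and crop yield.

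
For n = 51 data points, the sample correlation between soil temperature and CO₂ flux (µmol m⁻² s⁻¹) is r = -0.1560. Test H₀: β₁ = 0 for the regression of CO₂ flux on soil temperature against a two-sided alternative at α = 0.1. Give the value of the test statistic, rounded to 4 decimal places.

t = r·√(n − 2)/√(1 − r²) = -0.1560·√49/√0.975664 = -1.1055.
df = n − 2 = 49.
Two-sided p ≈ 0.2743, which is ≥ 0.1, so fail to reject H₀.
The data do not give significant evidence of a linear association between soil temperature and CO₂ flux.

t = -1.1055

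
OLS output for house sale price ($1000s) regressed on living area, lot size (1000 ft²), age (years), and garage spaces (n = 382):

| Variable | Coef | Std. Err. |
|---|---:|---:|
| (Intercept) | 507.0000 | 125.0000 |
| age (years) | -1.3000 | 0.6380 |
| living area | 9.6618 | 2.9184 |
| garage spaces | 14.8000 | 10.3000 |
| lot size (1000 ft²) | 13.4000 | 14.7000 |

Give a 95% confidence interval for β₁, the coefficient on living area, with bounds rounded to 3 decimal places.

Read off: b = 9.6618, SE = 2.9184 for living area.
df = n − k − 1 = 382 − 4 − 1 = 377.
t* = t_{0.025, 377} = 1.966276.
Margin = t* × SE = 1.966276 × 2.9184 = 5.73838.
CI: 9.6618 ± 5.73838 → (3.923, 15.400).

(3.923, 15.400)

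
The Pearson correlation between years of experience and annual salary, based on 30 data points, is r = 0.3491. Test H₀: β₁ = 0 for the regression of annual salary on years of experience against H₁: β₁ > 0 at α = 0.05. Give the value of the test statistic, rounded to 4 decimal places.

t = 1.9713

t = r·√(n − 2)/√(1 − r²) = 0.3491·√28/√0.878129 = 1.9713.
df = n − 2 = 28.
One-sided p ≈ 0.0293, which is < 0.05, so reject H₀.
There is evidence of a linear association between years of experience and annual salary.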